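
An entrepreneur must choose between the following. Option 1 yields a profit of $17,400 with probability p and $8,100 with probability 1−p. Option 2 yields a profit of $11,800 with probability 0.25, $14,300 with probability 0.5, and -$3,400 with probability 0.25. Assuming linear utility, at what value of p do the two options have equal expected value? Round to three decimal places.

p = 0.124

EV(Option 2) = 0.25 × 11800 + 0.5 × 14300 + 0.25 × (-3400) = 2950 + 7150 − 850 = 9250
p·17400 + (1−p)·8100 = 9250
9300p + 8100 = 9250
p = (9250 − 8100) / 9300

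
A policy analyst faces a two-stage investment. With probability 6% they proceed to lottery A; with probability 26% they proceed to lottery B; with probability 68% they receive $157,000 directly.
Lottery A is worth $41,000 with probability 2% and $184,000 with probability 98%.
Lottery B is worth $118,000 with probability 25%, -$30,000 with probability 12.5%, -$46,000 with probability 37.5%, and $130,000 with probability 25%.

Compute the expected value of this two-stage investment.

$128,288.40

EV(A) = 0.02 × 41000 + 0.98 × 184000 = 820 + 180320 = 181140
EV(B) = 0.25 × 118000 + 0.125 × (-30000) + 0.375 × (-46000) + 0.25 × 130000 = 29500 − 3750 − 17250 + 32500 = 41000
Branch C: 157000 (certain)
Overall = 0.06 × 181140 + 0.26 × 41000 + 0.68 × 157000 = 10868.4 + 10660 + 106760 = 128288.4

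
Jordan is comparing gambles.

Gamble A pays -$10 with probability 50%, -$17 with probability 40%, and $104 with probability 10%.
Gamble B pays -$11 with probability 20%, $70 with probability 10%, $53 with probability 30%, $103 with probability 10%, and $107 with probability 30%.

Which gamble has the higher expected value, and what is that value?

Gamble A = 0.5 × (-10) + 0.4 × (-17) + 0.1 × 104 = -5 − 6.8 + 10.4 = -1.4
Gamble B = 0.2 × (-11) + 0.1 × 70 + 0.3 × 53 + 0.1 × 103 + 0.3 × 107 = -2.2 + 7 + 15.9 + 10.3 + 32.1 = 63.1

Gamble B ($63.10)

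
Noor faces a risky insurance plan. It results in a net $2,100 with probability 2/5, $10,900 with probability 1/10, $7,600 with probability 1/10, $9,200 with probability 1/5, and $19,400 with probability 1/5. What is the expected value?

EV = 2/5 × 2100 + 1/10 × 10900 + 1/10 × 7600 + 1/5 × 9200 + 1/5 × 19400 = 840 + 1090 + 760 + 1840 + 3880 = 8410

$8,410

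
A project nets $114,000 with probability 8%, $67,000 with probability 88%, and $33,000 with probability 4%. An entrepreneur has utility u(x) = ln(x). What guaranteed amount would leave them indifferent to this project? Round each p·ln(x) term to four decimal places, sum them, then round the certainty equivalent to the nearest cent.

E[u] = 0.08·ln(114000) + 0.88·ln(67000) + 0.04·ln(33000) = 0.9315 + 9.7790 + 0.4162 = 11.1267
CE = e^11.1267 ≈ 67961.73

$67,961.73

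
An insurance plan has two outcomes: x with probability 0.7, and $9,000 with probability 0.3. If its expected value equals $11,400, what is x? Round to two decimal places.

0.7·x + 0.3·9000 = 11400
0.7·x = 11400 − 2700 = 8700
x = 8700 / 0.7 = 12428.5714

x = $12,428.57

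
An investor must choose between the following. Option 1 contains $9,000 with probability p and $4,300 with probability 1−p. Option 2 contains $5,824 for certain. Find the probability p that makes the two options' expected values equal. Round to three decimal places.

p·9000 + (1−p)·4300 = 5824
4700p + 4300 = 5824
p = (5824 − 4300) / 4700

p = 0.324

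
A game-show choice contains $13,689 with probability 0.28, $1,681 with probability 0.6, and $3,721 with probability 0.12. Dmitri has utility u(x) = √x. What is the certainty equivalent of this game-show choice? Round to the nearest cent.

$4,183.50

E[u] = 0.28·√13689 + 0.6·√1681 + 0.12·√3721 = 0.28·117 + 0.6·41 + 0.12·61 = 64.68
CE = (64.68)² = 4183.5024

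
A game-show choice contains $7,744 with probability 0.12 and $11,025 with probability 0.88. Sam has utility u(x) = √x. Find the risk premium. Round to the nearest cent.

$30.52

E[u] = 0.12·√7744 + 0.88·√11025 = 0.12·88 + 0.88·105 = 102.96
CE = (102.96)² = 10600.7616
Risk premium = EV − CE = 10631.28 − 10600.7616 = 30.5184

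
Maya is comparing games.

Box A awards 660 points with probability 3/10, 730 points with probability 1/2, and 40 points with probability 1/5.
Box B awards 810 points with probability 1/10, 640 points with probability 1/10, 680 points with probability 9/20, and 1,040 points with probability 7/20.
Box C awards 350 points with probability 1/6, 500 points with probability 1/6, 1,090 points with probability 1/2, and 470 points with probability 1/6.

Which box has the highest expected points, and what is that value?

Box A = 3/10 × 660 + 1/2 × 730 + 1/5 × 40 = 198 + 365 + 8 = 571
Box B = 1/10 × 810 + 1/10 × 640 + 9/20 × 680 + 7/20 × 1040 = 81 + 64 + 306 + 364 = 815
Box C = 1/6 × 350 + 1/6 × 500 + 1/2 × 1090 + 1/6 × 470 = 58.3333 + 83.3333 + 545 + 78.3333 = 765

Box B (815 points)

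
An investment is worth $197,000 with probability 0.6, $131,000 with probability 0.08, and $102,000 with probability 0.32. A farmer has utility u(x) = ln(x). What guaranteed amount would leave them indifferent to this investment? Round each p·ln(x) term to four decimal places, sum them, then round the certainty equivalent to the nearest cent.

$154,461.48

E[u] = 0.6·ln(197000) + 0.08·ln(131000) + 0.32·ln(102000) = 7.3146 + 0.9426 + 3.6905 = 11.9477
CE = e^11.9477 ≈ 154461.48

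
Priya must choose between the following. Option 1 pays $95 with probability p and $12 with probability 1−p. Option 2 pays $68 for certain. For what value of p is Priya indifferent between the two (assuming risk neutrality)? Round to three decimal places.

p = 0.675

p·95 + (1−p)·12 = 68
83p + 12 = 68
p = (68 − 12) / 83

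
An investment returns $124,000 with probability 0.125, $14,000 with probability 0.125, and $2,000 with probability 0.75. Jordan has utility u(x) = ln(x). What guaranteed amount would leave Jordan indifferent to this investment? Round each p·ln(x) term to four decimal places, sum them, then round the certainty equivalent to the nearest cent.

E[u] = 0.125·ln(124000) + 0.125·ln(14000) + 0.75·ln(2000) = 1.4660 + 1.1934 + 5.7007 = 8.3601
CE = e^8.3601 ≈ 4273.12

$4,273.12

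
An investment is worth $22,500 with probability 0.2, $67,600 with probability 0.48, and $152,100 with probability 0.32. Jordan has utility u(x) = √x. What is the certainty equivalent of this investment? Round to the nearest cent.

E[u] = 0.2·√22500 + 0.48·√67600 + 0.32·√152100 = 0.2·150 + 0.48·260 + 0.32·390 = 279.6
CE = (279.6)² = 78176.16

$78,176.16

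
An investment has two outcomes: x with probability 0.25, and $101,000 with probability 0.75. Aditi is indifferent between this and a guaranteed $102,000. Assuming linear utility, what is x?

x = $105,000

0.25·x + 0.75·101000 = 102000
0.25·x = 102000 − 75750 = 26250
x = 26250 / 0.25 = 105000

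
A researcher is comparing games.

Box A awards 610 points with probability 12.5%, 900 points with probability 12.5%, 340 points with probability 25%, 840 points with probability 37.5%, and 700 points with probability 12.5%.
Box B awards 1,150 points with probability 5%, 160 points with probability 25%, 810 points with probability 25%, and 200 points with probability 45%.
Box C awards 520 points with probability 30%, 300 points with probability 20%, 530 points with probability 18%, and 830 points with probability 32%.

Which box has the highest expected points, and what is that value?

Box A (676.25 points)

Box A = 0.125 × 610 + 0.125 × 900 + 0.25 × 340 + 0.375 × 840 + 0.125 × 700 = 76.25 + 112.5 + 85 + 315 + 87.5 = 676.25
Box B = 0.05 × 1150 + 0.25 × 160 + 0.25 × 810 + 0.45 × 200 = 57.5 + 40 + 202.5 + 90 = 390
Box C = 0.3 × 520 + 0.2 × 300 + 0.18 × 530 + 0.32 × 830 = 156 + 60 + 95.4 + 265.6 = 577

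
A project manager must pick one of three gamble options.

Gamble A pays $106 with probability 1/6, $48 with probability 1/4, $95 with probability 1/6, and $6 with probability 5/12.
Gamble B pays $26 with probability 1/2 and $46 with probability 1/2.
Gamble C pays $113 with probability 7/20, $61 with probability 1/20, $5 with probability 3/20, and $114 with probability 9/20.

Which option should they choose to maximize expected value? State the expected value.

Gamble A = 1/6 × 106 + 1/4 × 48 + 1/6 × 95 + 5/12 × 6 = 17.6667 + 12 + 15.8333 + 2.5 = 48
Gamble B = 1/2 × 26 + 1/2 × 46 = 13 + 23 = 36
Gamble C = 7/20 × 113 + 1/20 × 61 + 3/20 × 5 + 9/20 × 114 = 39.55 + 3.05 + 0.75 + 51.3 = 94.65

Gamble C ($94.65)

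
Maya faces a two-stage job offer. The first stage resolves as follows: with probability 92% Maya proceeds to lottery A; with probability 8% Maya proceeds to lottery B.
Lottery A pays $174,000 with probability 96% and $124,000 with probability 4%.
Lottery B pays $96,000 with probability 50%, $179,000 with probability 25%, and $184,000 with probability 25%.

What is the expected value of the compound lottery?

EV(A) = 0.96 × 174000 + 0.04 × 124000 = 167040 + 4960 = 172000
EV(B) = 0.5 × 96000 + 0.25 × 179000 + 0.25 × 184000 = 48000 + 44750 + 46000 = 138750
Overall = 0.92 × 172000 + 0.08 × 138750 = 158240 + 11100 = 169340

$169,340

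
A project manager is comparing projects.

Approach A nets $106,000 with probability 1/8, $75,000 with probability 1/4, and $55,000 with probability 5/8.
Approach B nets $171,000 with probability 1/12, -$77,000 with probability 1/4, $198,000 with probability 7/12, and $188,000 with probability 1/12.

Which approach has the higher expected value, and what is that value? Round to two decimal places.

Approach A = 1/8 × 106000 + 1/4 × 75000 + 5/8 × 55000 = 13250 + 18750 + 34375 = 66375
Approach B = 1/12 × 171000 + 1/4 × (-77000) + 7/12 × 198000 + 1/12 × 188000 = 14250 − 19250 + 115500 + 15666.6667 = 126166.6667

Approach B ($126,166.67)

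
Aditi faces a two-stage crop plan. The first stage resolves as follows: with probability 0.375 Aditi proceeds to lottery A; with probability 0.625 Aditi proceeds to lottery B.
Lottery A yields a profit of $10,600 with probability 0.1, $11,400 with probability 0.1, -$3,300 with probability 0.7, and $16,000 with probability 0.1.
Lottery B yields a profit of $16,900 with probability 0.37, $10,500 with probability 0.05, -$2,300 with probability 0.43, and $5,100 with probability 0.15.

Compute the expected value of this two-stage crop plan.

EV(A) = 0.1 × 10600 + 0.1 × 11400 + 0.7 × (-3300) + 0.1 × 16000 = 1060 + 1140 − 2310 + 1600 = 1490
EV(B) = 0.37 × 16900 + 0.05 × 10500 + 0.43 × (-2300) + 0.15 × 5100 = 6253 + 525 − 989 + 765 = 6554
Overall = 0.375 × 1490 + 0.625 × 6554 = 558.75 + 4096.25 = 4655

$4,655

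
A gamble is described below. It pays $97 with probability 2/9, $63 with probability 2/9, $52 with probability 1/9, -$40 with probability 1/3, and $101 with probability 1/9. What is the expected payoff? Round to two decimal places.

$39.22

EV = 2/9 × 97 + 2/9 × 63 + 1/9 × 52 + 1/3 × (-40) + 1/9 × 101 = 21.5556 + 14 + 5.7778 − 13.3333 + 11.2222 = 39.2222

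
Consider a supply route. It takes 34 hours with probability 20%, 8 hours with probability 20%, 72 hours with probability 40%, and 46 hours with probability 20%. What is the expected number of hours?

46.4 hours

EV = 0.2 × 34 + 0.2 × 8 + 0.4 × 72 + 0.2 × 46 = 6.8 + 1.6 + 28.8 + 9.2 = 46.4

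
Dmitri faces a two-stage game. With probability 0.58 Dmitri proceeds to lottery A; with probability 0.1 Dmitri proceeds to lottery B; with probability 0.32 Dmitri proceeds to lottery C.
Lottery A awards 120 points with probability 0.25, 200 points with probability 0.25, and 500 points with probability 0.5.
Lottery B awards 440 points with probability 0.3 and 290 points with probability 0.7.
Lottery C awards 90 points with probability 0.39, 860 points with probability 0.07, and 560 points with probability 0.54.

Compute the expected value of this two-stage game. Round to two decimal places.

352.16 points

EV(A) = 0.25 × 120 + 0.25 × 200 + 0.5 × 500 = 30 + 50 + 250 = 330
EV(B) = 0.3 × 440 + 0.7 × 290 = 132 + 203 = 335
EV(C) = 0.39 × 90 + 0.07 × 860 + 0.54 × 560 = 35.1 + 60.2 + 302.4 = 397.7
Overall = 0.58 × 330 + 0.1 × 335 + 0.32 × 397.7 = 191.4 + 33.5 + 127.264 = 352.164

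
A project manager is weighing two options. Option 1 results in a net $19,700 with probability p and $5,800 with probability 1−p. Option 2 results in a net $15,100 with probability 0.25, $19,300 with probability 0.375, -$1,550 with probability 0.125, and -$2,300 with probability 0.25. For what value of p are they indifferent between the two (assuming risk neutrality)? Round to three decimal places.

EV(Option 2) = 0.25 × 15100 + 0.375 × 19300 + 0.125 × (-1550) + 0.25 × (-2300) = 3775 + 7237.5 − 193.75 − 575 = 10243.75
p·19700 + (1−p)·5800 = 10243.75
13900p + 5800 = 10243.75
p = (10243.75 − 5800) / 13900

p = 0.320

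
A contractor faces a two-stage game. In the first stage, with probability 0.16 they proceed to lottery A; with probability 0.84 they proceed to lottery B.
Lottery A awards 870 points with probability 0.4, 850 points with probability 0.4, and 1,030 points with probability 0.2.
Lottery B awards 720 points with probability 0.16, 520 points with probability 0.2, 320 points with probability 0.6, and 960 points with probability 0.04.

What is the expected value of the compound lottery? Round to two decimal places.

EV(A) = 0.4 × 870 + 0.4 × 850 + 0.2 × 1030 = 348 + 340 + 206 = 894
EV(B) = 0.16 × 720 + 0.2 × 520 + 0.6 × 320 + 0.04 × 960 = 115.2 + 104 + 192 + 38.4 = 449.6
Overall = 0.16 × 894 + 0.84 × 449.6 = 143.04 + 377.664 = 520.704

520.70 points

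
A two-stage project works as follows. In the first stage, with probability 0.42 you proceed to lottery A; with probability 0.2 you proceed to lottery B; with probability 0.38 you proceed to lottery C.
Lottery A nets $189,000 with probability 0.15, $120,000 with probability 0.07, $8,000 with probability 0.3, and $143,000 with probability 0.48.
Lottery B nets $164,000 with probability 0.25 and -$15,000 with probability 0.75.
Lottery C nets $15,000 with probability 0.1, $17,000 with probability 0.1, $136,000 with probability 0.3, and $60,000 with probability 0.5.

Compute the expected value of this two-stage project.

EV(A) = 0.15 × 189000 + 0.07 × 120000 + 0.3 × 8000 + 0.48 × 143000 = 28350 + 8400 + 2400 + 68640 = 107790
EV(B) = 0.25 × 164000 + 0.75 × (-15000) = 41000 − 11250 = 29750
EV(C) = 0.1 × 15000 + 0.1 × 17000 + 0.3 × 136000 + 0.5 × 60000 = 1500 + 1700 + 40800 + 30000 = 74000
Overall = 0.42 × 107790 + 0.2 × 29750 + 0.38 × 74000 = 45271.8 + 5950 + 28120 = 79341.8

$79,341.80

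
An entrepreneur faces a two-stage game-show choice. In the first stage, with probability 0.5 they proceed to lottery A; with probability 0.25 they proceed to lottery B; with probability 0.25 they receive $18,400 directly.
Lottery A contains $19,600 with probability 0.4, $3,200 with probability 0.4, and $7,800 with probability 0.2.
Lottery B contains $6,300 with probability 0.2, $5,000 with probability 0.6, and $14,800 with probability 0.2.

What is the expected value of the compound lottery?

EV(A) = 0.4 × 19600 + 0.4 × 3200 + 0.2 × 7800 = 7840 + 1280 + 1560 = 10680
EV(B) = 0.2 × 6300 + 0.6 × 5000 + 0.2 × 14800 = 1260 + 3000 + 2960 = 7220
Branch C: 18400 (certain)
Overall = 0.5 × 10680 + 0.25 × 7220 + 0.25 × 18400 = 5340 + 1805 + 4600 = 11745

$11,745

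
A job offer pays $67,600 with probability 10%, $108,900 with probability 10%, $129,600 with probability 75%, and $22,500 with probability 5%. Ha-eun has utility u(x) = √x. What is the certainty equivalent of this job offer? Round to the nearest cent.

E[u] = 0.1·√67600 + 0.1·√108900 + 0.75·√129600 + 0.05·√22500 = 0.1·260 + 0.1·330 + 0.75·360 + 0.05·150 = 336.5
CE = (336.5)² = 113232.25

$113,232.25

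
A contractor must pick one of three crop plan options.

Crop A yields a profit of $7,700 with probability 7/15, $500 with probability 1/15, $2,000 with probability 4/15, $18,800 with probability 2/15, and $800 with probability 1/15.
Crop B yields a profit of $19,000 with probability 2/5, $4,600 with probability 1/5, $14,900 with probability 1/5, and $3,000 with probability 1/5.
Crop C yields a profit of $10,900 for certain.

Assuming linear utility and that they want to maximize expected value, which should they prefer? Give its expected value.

Crop B ($12,100)

Crop A = 7/15 × 7700 + 1/15 × 500 + 4/15 × 2000 + 2/15 × 18800 + 1/15 × 800 = 3593.3333 + 33.3333 + 533.3333 + 2506.6667 + 53.3333 = 6720
Crop B = 2/5 × 19000 + 1/5 × 4600 + 1/5 × 14900 + 1/5 × 3000 = 7600 + 920 + 2980 + 600 = 12100
Crop C: 10900 (certain)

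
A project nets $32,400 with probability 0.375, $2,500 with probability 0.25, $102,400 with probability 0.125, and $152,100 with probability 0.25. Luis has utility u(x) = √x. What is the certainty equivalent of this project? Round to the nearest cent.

$47,306.25

E[u] = 0.375·√32400 + 0.25·√2500 + 0.125·√102400 + 0.25·√152100 = 0.375·180 + 0.25·50 + 0.125·320 + 0.25·390 = 217.5
CE = (217.5)² = 47306.25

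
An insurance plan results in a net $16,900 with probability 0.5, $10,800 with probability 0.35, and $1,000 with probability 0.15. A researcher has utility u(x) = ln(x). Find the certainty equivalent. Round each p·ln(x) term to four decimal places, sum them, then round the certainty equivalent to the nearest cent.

$9,455.01

E[u] = 0.5·ln(16900) + 0.35·ln(10800) + 0.15·ln(1000) = 4.8675 + 3.2506 + 1.0362 = 9.1543
CE = e^9.1543 ≈ 9455.01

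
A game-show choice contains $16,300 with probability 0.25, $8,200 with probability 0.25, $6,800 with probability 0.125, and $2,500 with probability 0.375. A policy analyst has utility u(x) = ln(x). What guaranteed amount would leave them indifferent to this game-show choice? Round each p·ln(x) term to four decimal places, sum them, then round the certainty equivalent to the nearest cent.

E[u] = 0.25·ln(16300) + 0.25·ln(8200) + 0.125·ln(6800) + 0.375·ln(2500) = 2.4247 + 2.2530 + 1.1031 + 2.9340 = 8.7148
CE = e^8.7148 ≈ 6092.42

$6,092.42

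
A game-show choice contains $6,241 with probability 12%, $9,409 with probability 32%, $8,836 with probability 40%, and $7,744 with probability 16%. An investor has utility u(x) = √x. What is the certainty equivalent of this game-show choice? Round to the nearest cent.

E[u] = 0.12·√6241 + 0.32·√9409 + 0.4·√8836 + 0.16·√7744 = 0.12·79 + 0.32·97 + 0.4·94 + 0.16·88 = 92.2
CE = (92.2)² = 8500.84

$8,500.84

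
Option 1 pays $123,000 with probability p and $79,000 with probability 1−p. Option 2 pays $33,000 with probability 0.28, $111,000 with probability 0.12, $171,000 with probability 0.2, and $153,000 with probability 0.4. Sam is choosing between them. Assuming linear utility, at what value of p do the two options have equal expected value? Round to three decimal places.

p = 0.885

EV(Option 2) = 0.28 × 33000 + 0.12 × 111000 + 0.2 × 171000 + 0.4 × 153000 = 9240 + 13320 + 34200 + 61200 = 117960
p·123000 + (1−p)·79000 = 117960
44000p + 79000 = 117960
p = (117960 − 79000) / 44000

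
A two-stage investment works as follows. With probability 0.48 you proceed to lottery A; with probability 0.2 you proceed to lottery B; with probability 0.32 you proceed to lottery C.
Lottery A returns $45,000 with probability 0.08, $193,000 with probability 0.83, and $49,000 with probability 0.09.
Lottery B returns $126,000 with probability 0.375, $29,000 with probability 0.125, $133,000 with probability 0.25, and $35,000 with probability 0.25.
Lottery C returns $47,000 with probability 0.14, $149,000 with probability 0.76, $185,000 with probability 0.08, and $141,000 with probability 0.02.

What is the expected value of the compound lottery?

$143,291.80

EV(A) = 0.08 × 45000 + 0.83 × 193000 + 0.09 × 49000 = 3600 + 160190 + 4410 = 168200
EV(B) = 0.375 × 126000 + 0.125 × 29000 + 0.25 × 133000 + 0.25 × 35000 = 47250 + 3625 + 33250 + 8750 = 92875
EV(C) = 0.14 × 47000 + 0.76 × 149000 + 0.08 × 185000 + 0.02 × 141000 = 6580 + 113240 + 14800 + 2820 = 137440
Overall = 0.48 × 168200 + 0.2 × 92875 + 0.32 × 137440 = 80736 + 18575 + 43980.8 = 143291.8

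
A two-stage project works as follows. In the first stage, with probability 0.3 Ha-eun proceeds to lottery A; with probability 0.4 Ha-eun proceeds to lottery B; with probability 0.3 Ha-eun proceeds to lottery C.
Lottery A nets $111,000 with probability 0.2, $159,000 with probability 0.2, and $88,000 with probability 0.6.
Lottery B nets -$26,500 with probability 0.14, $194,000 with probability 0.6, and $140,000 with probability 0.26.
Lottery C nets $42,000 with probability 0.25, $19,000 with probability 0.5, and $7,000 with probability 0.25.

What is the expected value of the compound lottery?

EV(A) = 0.2 × 111000 + 0.2 × 159000 + 0.6 × 88000 = 22200 + 31800 + 52800 = 106800
EV(B) = 0.14 × (-26500) + 0.6 × 194000 + 0.26 × 140000 = -3710 + 116400 + 36400 = 149090
EV(C) = 0.25 × 42000 + 0.5 × 19000 + 0.25 × 7000 = 10500 + 9500 + 1750 = 21750
Overall = 0.3 × 106800 + 0.4 × 149090 + 0.3 × 21750 = 32040 + 59636 + 6525 = 98201

$98,201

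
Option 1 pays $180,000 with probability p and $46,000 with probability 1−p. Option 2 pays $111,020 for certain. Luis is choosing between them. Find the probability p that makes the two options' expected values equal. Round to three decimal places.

p·180000 + (1−p)·46000 = 111020
134000p + 46000 = 111020
p = (111020 − 46000) / 134000

p = 0.485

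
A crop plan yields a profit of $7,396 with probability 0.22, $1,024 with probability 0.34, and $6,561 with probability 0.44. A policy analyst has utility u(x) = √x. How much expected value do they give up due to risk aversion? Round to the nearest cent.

$579.73

E[u] = 0.22·√7396 + 0.34·√1024 + 0.44·√6561 = 0.22·86 + 0.34·32 + 0.44·81 = 65.44
CE = (65.44)² = 4282.3936
Risk premium = EV − CE = 4862.12 − 4282.3936 = 579.7264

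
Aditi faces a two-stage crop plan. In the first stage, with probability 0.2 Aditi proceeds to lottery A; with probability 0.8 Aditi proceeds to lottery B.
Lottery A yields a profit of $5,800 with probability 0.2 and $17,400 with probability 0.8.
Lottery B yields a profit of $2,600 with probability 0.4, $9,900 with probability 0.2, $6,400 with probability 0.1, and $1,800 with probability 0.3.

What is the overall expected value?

EV(A) = 0.2 × 5800 + 0.8 × 17400 = 1160 + 13920 = 15080
EV(B) = 0.4 × 2600 + 0.2 × 9900 + 0.1 × 6400 + 0.3 × 1800 = 1040 + 1980 + 640 + 540 = 4200
Overall = 0.2 × 15080 + 0.8 × 4200 = 3016 + 3360 = 6376

$6,376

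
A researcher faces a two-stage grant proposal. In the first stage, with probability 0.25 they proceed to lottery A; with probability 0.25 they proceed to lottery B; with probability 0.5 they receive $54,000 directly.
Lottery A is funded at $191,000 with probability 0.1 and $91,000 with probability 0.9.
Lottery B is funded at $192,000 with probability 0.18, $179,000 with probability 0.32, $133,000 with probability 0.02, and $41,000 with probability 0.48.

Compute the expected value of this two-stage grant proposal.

$80,795

EV(A) = 0.1 × 191000 + 0.9 × 91000 = 19100 + 81900 = 101000
EV(B) = 0.18 × 192000 + 0.32 × 179000 + 0.02 × 133000 + 0.48 × 41000 = 34560 + 57280 + 2660 + 19680 = 114180
Branch C: 54000 (certain)
Overall = 0.25 × 101000 + 0.25 × 114180 + 0.5 × 54000 = 25250 + 28545 + 27000 = 80795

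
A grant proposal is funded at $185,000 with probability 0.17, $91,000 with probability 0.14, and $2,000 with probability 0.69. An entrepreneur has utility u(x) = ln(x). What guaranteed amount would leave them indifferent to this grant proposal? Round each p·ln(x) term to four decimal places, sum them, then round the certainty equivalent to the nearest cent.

E[u] = 0.17·ln(185000) + 0.14·ln(91000) + 0.69·ln(2000) = 2.0618 + 1.5986 + 5.2446 = 8.9050
CE = e^8.9050 ≈ 7368.73

$7,368.73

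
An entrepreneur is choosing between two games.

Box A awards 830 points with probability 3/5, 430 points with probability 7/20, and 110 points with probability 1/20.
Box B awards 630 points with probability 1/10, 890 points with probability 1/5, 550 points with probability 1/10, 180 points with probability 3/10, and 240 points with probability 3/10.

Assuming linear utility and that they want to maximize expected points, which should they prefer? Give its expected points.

Box A = 3/5 × 830 + 7/20 × 430 + 1/20 × 110 = 498 + 150.5 + 5.5 = 654
Box B = 1/10 × 630 + 1/5 × 890 + 1/10 × 550 + 3/10 × 180 + 3/10 × 240 = 63 + 178 + 55 + 54 + 72 = 422

Box A (654 points)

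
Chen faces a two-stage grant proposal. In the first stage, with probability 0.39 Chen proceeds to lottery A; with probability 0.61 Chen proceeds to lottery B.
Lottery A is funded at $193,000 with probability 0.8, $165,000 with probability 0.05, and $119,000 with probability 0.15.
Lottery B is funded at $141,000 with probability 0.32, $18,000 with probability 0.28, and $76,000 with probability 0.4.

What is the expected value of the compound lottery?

$119,536.60

EV(A) = 0.8 × 193000 + 0.05 × 165000 + 0.15 × 119000 = 154400 + 8250 + 17850 = 180500
EV(B) = 0.32 × 141000 + 0.28 × 18000 + 0.4 × 76000 = 45120 + 5040 + 30400 = 80560
Overall = 0.39 × 180500 + 0.61 × 80560 = 70395 + 49141.6 = 119536.6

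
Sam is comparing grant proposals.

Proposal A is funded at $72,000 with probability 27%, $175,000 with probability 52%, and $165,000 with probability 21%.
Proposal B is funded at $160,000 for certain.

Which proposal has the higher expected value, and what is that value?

Proposal B ($160,000)

Proposal A = 0.27 × 72000 + 0.52 × 175000 + 0.21 × 165000 = 19440 + 91000 + 34650 = 145090
Proposal B: 160000 (certain)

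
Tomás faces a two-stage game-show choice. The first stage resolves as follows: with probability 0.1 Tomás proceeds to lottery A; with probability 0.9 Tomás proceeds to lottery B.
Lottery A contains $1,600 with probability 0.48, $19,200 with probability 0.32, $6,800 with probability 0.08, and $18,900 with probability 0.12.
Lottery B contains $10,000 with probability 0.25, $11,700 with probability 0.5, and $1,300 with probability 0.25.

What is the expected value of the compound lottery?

EV(A) = 0.48 × 1600 + 0.32 × 19200 + 0.08 × 6800 + 0.12 × 18900 = 768 + 6144 + 544 + 2268 = 9724
EV(B) = 0.25 × 10000 + 0.5 × 11700 + 0.25 × 1300 = 2500 + 5850 + 325 = 8675
Overall = 0.1 × 9724 + 0.9 × 8675 = 972.4 + 7807.5 = 8779.9

$8,779.90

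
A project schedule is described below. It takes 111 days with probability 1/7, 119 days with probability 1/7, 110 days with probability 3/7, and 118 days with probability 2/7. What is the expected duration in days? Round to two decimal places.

EV = 1/7 × 111 + 1/7 × 119 + 3/7 × 110 + 2/7 × 118 = 15.8571 + 17 + 47.1429 + 33.7143 = 113.7143

113.71 days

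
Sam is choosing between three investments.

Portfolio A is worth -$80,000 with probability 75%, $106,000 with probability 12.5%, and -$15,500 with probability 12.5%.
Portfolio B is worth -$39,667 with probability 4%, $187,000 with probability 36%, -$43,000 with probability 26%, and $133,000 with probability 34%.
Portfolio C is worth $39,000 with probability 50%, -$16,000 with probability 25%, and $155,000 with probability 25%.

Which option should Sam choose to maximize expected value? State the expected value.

Portfolio A = 0.75 × (-80000) + 0.125 × 106000 + 0.125 × (-15500) = -60000 + 13250 − 1937.5 = -48687.5
Portfolio B = 0.04 × (-39667) + 0.36 × 187000 + 0.26 × (-43000) + 0.34 × 133000 = -1586.68 + 67320 − 11180 + 45220 = 99773.32
Portfolio C = 0.5 × 39000 + 0.25 × (-16000) + 0.25 × 155000 = 19500 − 4000 + 38750 = 54250

Portfolio B ($99,773.32)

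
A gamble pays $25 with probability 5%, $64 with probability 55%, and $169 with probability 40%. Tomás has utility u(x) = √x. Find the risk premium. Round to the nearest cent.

$7.03

E[u] = 0.05·√25 + 0.55·√64 + 0.4·√169 = 0.05·5 + 0.55·8 + 0.4·13 = 9.85
CE = (9.85)² = 97.0225
Risk premium = EV − CE = 104.05 − 97.0225 = 7.0275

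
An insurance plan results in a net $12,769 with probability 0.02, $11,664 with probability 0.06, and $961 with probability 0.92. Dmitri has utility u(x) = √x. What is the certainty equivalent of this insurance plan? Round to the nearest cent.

E[u] = 0.02·√12769 + 0.06·√11664 + 0.92·√961 = 0.02·113 + 0.06·108 + 0.92·31 = 37.26
CE = (37.26)² = 1388.3076

$1,388.31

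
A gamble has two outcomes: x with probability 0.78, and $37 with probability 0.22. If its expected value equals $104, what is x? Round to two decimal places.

0.78·x + 0.22·37 = 104
0.78·x = 104 − 8.14 = 95.86
x = 95.86 / 0.78 = 122.8974

x = $122.90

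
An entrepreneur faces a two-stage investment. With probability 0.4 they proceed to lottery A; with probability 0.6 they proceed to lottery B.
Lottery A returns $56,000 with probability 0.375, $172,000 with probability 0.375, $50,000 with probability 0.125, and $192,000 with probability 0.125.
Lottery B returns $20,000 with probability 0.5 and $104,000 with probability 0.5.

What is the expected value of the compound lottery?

$83,500

EV(A) = 0.375 × 56000 + 0.375 × 172000 + 0.125 × 50000 + 0.125 × 192000 = 21000 + 64500 + 6250 + 24000 = 115750
EV(B) = 0.5 × 20000 + 0.5 × 104000 = 10000 + 52000 = 62000
Overall = 0.4 × 115750 + 0.6 × 62000 = 46300 + 37200 = 83500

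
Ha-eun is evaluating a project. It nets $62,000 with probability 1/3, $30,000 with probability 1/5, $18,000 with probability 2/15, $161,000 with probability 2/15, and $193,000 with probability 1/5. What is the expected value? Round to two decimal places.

EV = 1/3 × 62000 + 1/5 × 30000 + 2/15 × 18000 + 2/15 × 161000 + 1/5 × 193000 = 20666.6667 + 6000 + 2400 + 21466.6667 + 38600 = 89133.3333

$89,133.33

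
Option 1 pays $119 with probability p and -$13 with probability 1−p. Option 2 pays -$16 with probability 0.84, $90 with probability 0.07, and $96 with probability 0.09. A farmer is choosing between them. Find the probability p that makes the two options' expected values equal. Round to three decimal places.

EV(Option 2) = 0.84 × (-16) + 0.07 × 90 + 0.09 × 96 = -13.44 + 6.3 + 8.64 = 1.5
p·119 + (1−p)·(-13) = 1.5
132p − 13 = 1.5
p = (1.5 + 13) / 132

p = 0.110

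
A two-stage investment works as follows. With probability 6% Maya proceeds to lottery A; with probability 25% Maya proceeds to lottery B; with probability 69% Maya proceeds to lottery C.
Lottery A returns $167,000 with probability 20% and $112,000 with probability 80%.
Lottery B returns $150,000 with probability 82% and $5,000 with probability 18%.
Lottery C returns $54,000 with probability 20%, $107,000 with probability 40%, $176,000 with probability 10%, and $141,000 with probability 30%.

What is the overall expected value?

$116,670

EV(A) = 0.2 × 167000 + 0.8 × 112000 = 33400 + 89600 = 123000
EV(B) = 0.82 × 150000 + 0.18 × 5000 = 123000 + 900 = 123900
EV(C) = 0.2 × 54000 + 0.4 × 107000 + 0.1 × 176000 + 0.3 × 141000 = 10800 + 42800 + 17600 + 42300 = 113500
Overall = 0.06 × 123000 + 0.25 × 123900 + 0.69 × 113500 = 7380 + 30975 + 78315 = 116670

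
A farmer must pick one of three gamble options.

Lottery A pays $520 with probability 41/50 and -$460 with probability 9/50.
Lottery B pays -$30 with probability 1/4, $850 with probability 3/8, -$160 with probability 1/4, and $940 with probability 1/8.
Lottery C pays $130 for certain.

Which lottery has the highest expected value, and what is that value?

Lottery B ($388.75)

Lottery A = 41/50 × 520 + 9/50 × (-460) = 426.4 − 82.8 = 343.6
Lottery B = 1/4 × (-30) + 3/8 × 850 + 1/4 × (-160) + 1/8 × 940 = -7.5 + 318.75 − 40 + 117.5 = 388.75
Lottery C: 130 (certain)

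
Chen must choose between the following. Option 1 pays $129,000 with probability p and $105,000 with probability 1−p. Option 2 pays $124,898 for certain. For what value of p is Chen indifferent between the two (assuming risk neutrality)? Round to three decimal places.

p·129000 + (1−p)·105000 = 124898
24000p + 105000 = 124898
p = (124898 − 105000) / 24000

p = 0.829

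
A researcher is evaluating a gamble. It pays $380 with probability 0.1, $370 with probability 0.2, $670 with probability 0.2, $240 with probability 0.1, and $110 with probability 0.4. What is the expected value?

EV = 0.1 × 380 + 0.2 × 370 + 0.2 × 670 + 0.1 × 240 + 0.4 × 110 = 38 + 74 + 134 + 24 + 44 = 314

$314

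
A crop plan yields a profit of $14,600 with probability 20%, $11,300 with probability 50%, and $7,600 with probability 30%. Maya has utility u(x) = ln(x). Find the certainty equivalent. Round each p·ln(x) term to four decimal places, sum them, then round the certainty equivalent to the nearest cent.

E[u] = 0.2·ln(14600) + 0.5·ln(11300) + 0.3·ln(7600) = 1.9178 + 4.6663 + 2.6808 = 9.2649
CE = e^9.2649 ≈ 10560.75

$10,560.75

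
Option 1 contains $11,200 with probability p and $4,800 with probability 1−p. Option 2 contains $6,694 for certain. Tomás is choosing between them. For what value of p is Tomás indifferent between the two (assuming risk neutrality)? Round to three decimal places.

p = 0.296

p·11200 + (1−p)·4800 = 6694
6400p + 4800 = 6694
p = (6694 − 4800) / 6400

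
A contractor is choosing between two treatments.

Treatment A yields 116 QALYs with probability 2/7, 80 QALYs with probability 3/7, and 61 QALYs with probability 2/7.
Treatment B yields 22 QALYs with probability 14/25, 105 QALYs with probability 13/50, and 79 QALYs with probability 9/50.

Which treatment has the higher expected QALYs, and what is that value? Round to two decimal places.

Treatment A (84.86 QALYs)

Treatment A = 2/7 × 116 + 3/7 × 80 + 2/7 × 61 = 33.1429 + 34.2857 + 17.4286 = 84.8571
Treatment B = 14/25 × 22 + 13/50 × 105 + 9/50 × 79 = 12.32 + 27.3 + 14.22 = 53.84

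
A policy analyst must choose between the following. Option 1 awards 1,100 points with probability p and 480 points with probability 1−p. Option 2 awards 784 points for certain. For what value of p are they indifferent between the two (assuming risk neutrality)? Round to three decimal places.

p = 0.490

p·1100 + (1−p)·480 = 784
620p + 480 = 784
p = (784 − 480) / 620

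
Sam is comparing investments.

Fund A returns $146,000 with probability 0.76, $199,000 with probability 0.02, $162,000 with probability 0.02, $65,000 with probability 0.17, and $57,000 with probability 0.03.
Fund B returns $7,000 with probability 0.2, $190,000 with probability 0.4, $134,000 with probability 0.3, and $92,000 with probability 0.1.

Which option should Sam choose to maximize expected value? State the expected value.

Fund A ($130,940)

Fund A = 0.76 × 146000 + 0.02 × 199000 + 0.02 × 162000 + 0.17 × 65000 + 0.03 × 57000 = 110960 + 3980 + 3240 + 11050 + 1710 = 130940
Fund B = 0.2 × 7000 + 0.4 × 190000 + 0.3 × 134000 + 0.1 × 92000 = 1400 + 76000 + 40200 + 9200 = 126800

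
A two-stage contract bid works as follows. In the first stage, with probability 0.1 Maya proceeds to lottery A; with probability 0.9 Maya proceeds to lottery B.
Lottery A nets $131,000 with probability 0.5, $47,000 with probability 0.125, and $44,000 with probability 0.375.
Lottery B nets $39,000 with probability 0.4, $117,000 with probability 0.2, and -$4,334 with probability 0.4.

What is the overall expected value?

$42,327.26

EV(A) = 0.5 × 131000 + 0.125 × 47000 + 0.375 × 44000 = 65500 + 5875 + 16500 = 87875
EV(B) = 0.4 × 39000 + 0.2 × 117000 + 0.4 × (-4334) = 15600 + 23400 − 1733.6 = 37266.4
Overall = 0.1 × 87875 + 0.9 × 37266.4 = 8787.5 + 33539.76 = 42327.26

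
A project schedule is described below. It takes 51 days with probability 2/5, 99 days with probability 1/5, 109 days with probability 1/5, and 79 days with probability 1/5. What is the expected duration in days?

EV = 2/5 × 51 + 1/5 × 99 + 1/5 × 109 + 1/5 × 79 = 20.4 + 19.8 + 21.8 + 15.8 = 77.8

77.8 days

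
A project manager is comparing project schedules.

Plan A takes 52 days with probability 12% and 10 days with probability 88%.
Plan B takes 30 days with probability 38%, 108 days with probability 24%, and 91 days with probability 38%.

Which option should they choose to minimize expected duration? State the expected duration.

Plan A (15.04 days)

Plan A = 0.12 × 52 + 0.88 × 10 = 6.24 + 8.8 = 15.04
Plan B = 0.38 × 30 + 0.24 × 108 + 0.38 × 91 = 11.4 + 25.92 + 34.58 = 71.9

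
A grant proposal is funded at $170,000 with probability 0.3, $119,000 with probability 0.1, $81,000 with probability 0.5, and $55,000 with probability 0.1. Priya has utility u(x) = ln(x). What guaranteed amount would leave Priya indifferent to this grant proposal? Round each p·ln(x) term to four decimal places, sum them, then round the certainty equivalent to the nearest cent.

$101,154.06

E[u] = 0.3·ln(170000) + 0.1·ln(119000) + 0.5·ln(81000) + 0.1·ln(55000) = 3.6131 + 1.1687 + 5.6511 + 1.0915 = 11.5244
CE = e^11.5244 ≈ 101154.06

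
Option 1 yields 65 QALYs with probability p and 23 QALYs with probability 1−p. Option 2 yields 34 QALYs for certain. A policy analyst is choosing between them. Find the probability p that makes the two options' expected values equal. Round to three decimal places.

p = 0.262

p·65 + (1−p)·23 = 34
42p + 23 = 34
p = (34 − 23) / 42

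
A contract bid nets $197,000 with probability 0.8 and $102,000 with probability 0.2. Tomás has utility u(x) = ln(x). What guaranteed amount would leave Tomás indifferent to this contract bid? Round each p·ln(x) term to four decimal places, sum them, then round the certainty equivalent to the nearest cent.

E[u] = 0.8·ln(197000) + 0.2·ln(102000) = 9.7528 + 2.3065 = 12.0593
CE = e^12.0593 ≈ 172698.05

$172,698.05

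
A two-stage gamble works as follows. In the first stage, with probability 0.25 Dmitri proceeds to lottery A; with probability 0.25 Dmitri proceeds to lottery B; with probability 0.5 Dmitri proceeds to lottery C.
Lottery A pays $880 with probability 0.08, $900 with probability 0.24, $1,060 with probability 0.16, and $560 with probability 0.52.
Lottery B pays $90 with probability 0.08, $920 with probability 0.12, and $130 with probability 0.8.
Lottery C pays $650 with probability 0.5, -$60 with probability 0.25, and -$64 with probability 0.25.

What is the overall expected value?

EV(A) = 0.08 × 880 + 0.24 × 900 + 0.16 × 1060 + 0.52 × 560 = 70.4 + 216 + 169.6 + 291.2 = 747.2
EV(B) = 0.08 × 90 + 0.12 × 920 + 0.8 × 130 = 7.2 + 110.4 + 104 = 221.6
EV(C) = 0.5 × 650 + 0.25 × (-60) + 0.25 × (-64) = 325 − 15 − 16 = 294
Overall = 0.25 × 747.2 + 0.25 × 221.6 + 0.5 × 294 = 186.8 + 55.4 + 147 = 389.2

$389.20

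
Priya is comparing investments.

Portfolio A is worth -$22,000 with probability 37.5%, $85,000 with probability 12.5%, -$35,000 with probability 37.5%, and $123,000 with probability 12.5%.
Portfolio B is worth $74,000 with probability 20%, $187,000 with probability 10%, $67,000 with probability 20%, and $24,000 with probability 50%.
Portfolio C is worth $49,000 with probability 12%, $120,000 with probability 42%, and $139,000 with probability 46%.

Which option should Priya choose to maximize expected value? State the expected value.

Portfolio A = 0.375 × (-22000) + 0.125 × 85000 + 0.375 × (-35000) + 0.125 × 123000 = -8250 + 10625 − 13125 + 15375 = 4625
Portfolio B = 0.2 × 74000 + 0.1 × 187000 + 0.2 × 67000 + 0.5 × 24000 = 14800 + 18700 + 13400 + 12000 = 58900
Portfolio C = 0.12 × 49000 + 0.42 × 120000 + 0.46 × 139000 = 5880 + 50400 + 63940 = 120220

Portfolio C ($120,220)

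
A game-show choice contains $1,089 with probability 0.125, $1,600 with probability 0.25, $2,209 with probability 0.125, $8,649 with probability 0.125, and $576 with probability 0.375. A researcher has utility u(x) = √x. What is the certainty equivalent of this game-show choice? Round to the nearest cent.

E[u] = 0.125·√1089 + 0.25·√1600 + 0.125·√2209 + 0.125·√8649 + 0.375·√576 = 0.125·33 + 0.25·40 + 0.125·47 + 0.125·93 + 0.375·24 = 40.625
CE = (40.625)² = 1650.390625

$1,650.39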